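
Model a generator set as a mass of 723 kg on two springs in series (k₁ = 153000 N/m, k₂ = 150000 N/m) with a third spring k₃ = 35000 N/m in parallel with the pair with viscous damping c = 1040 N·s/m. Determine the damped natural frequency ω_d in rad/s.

Series pair: k_s = k₁k₂/(k₁+k₂) = (153000)(150000)/(153000 + 150000) = 75740 N/m. In parallel with k₃: k_eq = 75740 + 35000 = 110700 N/m.
ω_n = √(k_eq/m) = √(110700/723) = 12.38 rad/s.
Critical damping c_c = 2√(k_eq·m) = 2√(110700 × 723) = 17900 N·s/m, so ζ = c/c_c = 1040/17900 = 0.05811.
ω_d = ω_n√(1 − ζ²) = 12.38 × √(1 − 0.00338) = 12.36 rad/s.

12.4 rad/s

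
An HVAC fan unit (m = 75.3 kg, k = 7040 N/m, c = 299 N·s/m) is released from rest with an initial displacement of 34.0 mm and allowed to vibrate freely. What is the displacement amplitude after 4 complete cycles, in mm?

0.174 mm

ζ = c/(2√(km)) = 299/(2√(7040 × 75.3)) = 299/1456 = 0.2053.
Logarithmic decrement δ = 2πζ/√(1 − ζ²) = 2π × 0.2053/√(1 − 0.0422) = 1.318.
After n cycles, x_n/x₀ = e^(−nδ), so x_4 = 34.0 × e^(−4 × 1.318) = 34.0 × 0.005129 = 0.1744 mm.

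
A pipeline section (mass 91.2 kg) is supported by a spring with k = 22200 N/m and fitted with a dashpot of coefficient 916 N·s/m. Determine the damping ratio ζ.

ω_n = √(k/m) = √(22200/91.2) = 15.60 rad/s.
Critical damping c_c = 2√(k·m) = 2√(22200 × 91.2) = 2846 N·s/m, so ζ = c/c_c = 916/2846 = 0.3219.

0.322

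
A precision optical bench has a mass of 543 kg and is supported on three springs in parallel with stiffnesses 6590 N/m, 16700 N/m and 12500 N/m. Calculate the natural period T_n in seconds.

Parallel springs add: k_eq = 6590 + 16700 + 12500 = 35790 N/m.
ω_n = √(k_eq/m) = √(35790/543) = √65.91 = 8.119 rad/s.
T_n = 2π/ω_n = 6.283/8.119 = 0.7739 s.

0.774 s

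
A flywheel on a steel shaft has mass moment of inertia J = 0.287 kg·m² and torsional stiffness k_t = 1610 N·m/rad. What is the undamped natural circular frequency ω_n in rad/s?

ω_n = √(k_t/J) = √(1610/0.287) = √5610 = 74.90 rad/s.

74.9 rad/s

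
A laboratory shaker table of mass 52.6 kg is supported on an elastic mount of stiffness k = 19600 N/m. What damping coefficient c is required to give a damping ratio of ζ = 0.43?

873 N·s/m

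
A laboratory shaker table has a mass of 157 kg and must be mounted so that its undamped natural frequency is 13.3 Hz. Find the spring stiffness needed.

1100000 N/m

ω_n = 2πf_n = 2π × 13.3 = 83.57 rad/s.
k = m·ω_n² = 157 × 83.57² = 157 × 6983 = 1096000 N/m.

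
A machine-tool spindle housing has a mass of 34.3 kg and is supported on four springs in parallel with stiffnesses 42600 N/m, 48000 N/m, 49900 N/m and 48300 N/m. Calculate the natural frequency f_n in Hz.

Parallel springs add: k_eq = 42600 + 48000 + 49900 + 48300 = 188800 N/m.
ω_n = √(k_eq/m) = √(188800/34.3) = √5504 = 74.19 rad/s.
f_n = ω_n/(2π) = 74.19/6.283 = 11.81 Hz.

11.8 Hz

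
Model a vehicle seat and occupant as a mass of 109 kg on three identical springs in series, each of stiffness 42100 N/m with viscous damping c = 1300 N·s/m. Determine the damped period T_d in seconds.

Series springs: 1/k_eq = 3/42100, so k_eq = 42100/3 = 14030 N/m.
ω_n = √(k_eq/m) = √(14030/109) = 11.35 rad/s.
Critical damping c_c = 2√(k_eq·m) = 2√(14030 × 109) = 2474 N·s/m, so ζ = c/c_c = 1300/2474 = 0.5256.
ω_d = ω_n√(1 − ζ²) = 11.35 × √(1 − 0.276) = 9.653 rad/s.
T_d = 2π/ω_d = 0.6509 s.

0.651 s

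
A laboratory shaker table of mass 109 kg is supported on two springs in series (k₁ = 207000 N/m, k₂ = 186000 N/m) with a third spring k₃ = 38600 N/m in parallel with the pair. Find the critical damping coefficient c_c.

7720 N·s/m

Series pair: k_s = k₁k₂/(k₁+k₂) = (207000)(186000)/(207000 + 186000) = 97970 N/m. In parallel with k₃: k_eq = 97970 + 38600 = 136600 N/m.
c_c = 2√(k_eq·m) = 2√(136600 × 109) = 2 × 3858 = 7716 N·s/m.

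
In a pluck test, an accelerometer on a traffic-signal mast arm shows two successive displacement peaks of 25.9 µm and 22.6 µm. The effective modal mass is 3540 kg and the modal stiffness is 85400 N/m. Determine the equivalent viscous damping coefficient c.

754 N·s/m

Logarithmic decrement δ = (1/n)·ln(x₀/x_n) = (1/1)·ln(25.9/22.6) = (1/1)·ln(1.146) = 0.1363.
ζ = δ/√(4π² + δ²) = 0.1363/√(39.48 + 0.0186) = 0.1363/6.285 = 0.02169.
c = ζ · 2√(km) = 0.02169 × 2√(85400 × 3540) = 0.02169 × 34770 = 754.1 N·s/m.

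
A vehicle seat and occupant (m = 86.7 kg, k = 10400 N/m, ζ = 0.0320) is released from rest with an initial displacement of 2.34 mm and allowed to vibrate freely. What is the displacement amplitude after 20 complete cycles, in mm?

0.0419 mm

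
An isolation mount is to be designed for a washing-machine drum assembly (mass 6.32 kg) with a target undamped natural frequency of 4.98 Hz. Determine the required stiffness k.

6190 N/m

ω_n = 2πf_n = 2π × 4.98 = 31.29 rad/s.
k = m·ω_n² = 6.32 × 31.29² = 6.32 × 979.1 = 6188 N/m.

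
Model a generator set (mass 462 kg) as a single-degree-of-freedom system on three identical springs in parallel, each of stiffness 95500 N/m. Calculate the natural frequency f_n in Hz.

3.96 Hz

Parallel springs add: k_eq = 3 × 95500 = 286500 N/m.
ω_n = √(k_eq/m) = √(286500/462) = √620.1 = 24.90 rad/s.
f_n = ω_n/(2π) = 24.90/6.283 = 3.963 Hz.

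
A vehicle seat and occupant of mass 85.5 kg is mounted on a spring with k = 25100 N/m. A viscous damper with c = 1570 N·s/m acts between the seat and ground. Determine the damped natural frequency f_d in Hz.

ω_n = √(k/m) = √(25100/85.5) = 17.13 rad/s.
Critical damping c_c = 2√(k·m) = 2√(25100 × 85.5) = 2930 N·s/m, so ζ = c/c_c = 1570/2930 = 0.5359.
ω_d = ω_n√(1 − ζ²) = 17.13 × √(1 − 0.287) = 14.47 rad/s.
f_d = ω_d/(2π) = 2.302 Hz.

2.30 Hz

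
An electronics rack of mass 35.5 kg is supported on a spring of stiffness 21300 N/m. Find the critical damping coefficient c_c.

c_c = 2√(k·m) = 2√(21300 × 35.5) = 2 × 869.6 = 1739 N·s/m.

1740 N·s/m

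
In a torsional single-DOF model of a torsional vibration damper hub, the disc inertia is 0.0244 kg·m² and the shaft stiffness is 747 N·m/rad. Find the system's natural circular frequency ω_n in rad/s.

ω_n = √(k_t/J) = √(747/0.0244) = √30610 = 175.0 rad/s.

175 rad/s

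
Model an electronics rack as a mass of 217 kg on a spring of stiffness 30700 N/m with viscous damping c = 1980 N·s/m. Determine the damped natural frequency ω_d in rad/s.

ω_n = √(k/m) = √(30700/217) = 11.89 rad/s.
Critical damping c_c = 2√(k·m) = 2√(30700 × 217) = 5162 N·s/m, so ζ = c/c_c = 1980/5162 = 0.3836.
ω_d = ω_n√(1 − ζ²) = 11.89 × √(1 − 0.147) = 10.98 rad/s.

11.0 rad/s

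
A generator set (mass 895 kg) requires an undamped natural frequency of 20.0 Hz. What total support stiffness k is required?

ω_n = 2πf_n = 2π × 20.0 = 125.7 rad/s.
k = m·ω_n² = 895 × 125.7² = 895 × 15790 = 14130000 N/m.

14100000 N/m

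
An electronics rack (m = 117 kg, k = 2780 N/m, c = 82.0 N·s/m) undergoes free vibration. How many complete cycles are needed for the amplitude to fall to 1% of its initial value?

11 cycles

ζ = c/(2√(km)) = 82.0/(2√(2780 × 117)) = 82.0/1141 = 0.07189.
Logarithmic decrement δ = 2πζ/√(1 − ζ²) = 2π × 0.07189/√(1 − 0.00517) = 0.4529.
x_n/x₀ = e^(−nδ) ≤ 0.01; take ln: n ≥ ln(1/0.01)/δ = 4.605/0.4529 = 10.17.
So 11 complete cycles are required.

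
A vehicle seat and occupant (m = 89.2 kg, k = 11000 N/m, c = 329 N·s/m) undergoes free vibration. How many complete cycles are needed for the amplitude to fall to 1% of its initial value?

ζ = c/(2√(km)) = 329/(2√(11000 × 89.2)) = 329/1981 = 0.1661.
Logarithmic decrement δ = 2πζ/√(1 − ζ²) = 2π × 0.1661/√(1 − 0.0276) = 1.058.
x_n/x₀ = e^(−nδ) ≤ 0.01; take ln: n ≥ ln(1/0.01)/δ = 4.605/1.058 = 4.352.
So 5 complete cycles are required.

5 cycles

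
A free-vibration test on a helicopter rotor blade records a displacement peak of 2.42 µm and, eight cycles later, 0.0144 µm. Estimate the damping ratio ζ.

0.101

Logarithmic decrement δ = (1/n)·ln(x₀/x_n) = (1/8)·ln(2.42/0.0144) = (1/8)·ln(168.1) = 0.6405.
ζ = δ/√(4π² + δ²) = 0.6405/√(39.48 + 0.410) = 0.6405/6.316 = 0.1014.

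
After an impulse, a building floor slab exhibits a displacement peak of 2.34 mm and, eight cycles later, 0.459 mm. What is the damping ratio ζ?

0.0324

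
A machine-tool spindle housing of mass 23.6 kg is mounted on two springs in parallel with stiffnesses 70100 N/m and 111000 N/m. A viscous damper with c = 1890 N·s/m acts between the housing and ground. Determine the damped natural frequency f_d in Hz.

12.4 Hz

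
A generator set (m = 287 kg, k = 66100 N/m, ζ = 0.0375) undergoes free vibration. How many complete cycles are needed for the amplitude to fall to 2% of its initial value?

Logarithmic decrement δ = 2πζ/√(1 − ζ²) = 2π × 0.03750/√(1 − 0.00141) = 0.2358.
x_n/x₀ = e^(−nδ) ≤ 0.02; take ln: n ≥ ln(1/0.02)/δ = 3.912/0.2358 = 16.59.
So 17 complete cycles are required.

17 cycles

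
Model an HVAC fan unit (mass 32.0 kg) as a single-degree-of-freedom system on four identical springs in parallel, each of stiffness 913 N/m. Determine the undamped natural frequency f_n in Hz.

1.70 Hz

Parallel springs add: k_eq = 4 × 913 = 3652 N/m.
ω_n = √(k_eq/m) = √(3652/32.0) = √114.1 = 10.68 rad/s.
f_n = ω_n/(2π) = 10.68/6.283 = 1.700 Hz.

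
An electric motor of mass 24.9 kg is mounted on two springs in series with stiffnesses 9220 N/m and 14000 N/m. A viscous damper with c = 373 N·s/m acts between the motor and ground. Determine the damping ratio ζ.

Series springs: 1/k_eq = 1/9220 + 1/14000 = 0.0001799, so k_eq = 5559 N/m.
ω_n = √(k_eq/m) = √(5559/24.9) = 14.94 rad/s.
Critical damping c_c = 2√(k_eq·m) = 2√(5559 × 24.9) = 744.1 N·s/m, so ζ = c/c_c = 373/744.1 = 0.5013.

0.501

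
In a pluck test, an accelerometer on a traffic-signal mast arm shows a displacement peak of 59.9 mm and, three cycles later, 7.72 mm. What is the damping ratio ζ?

Logarithmic decrement δ = (1/n)·ln(x₀/x_n) = (1/3)·ln(59.9/7.72) = (1/3)·ln(7.759) = 0.6830.
ζ = δ/√(4π² + δ²) = 0.6830/√(39.48 + 0.466) = 0.6830/6.320 = 0.1081.

0.108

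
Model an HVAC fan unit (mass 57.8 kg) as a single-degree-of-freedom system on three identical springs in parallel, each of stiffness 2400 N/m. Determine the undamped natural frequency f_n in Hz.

1.78 Hz

Parallel springs add: k_eq = 3 × 2400 = 7200 N/m.
ω_n = √(k_eq/m) = √(7200/57.8) = √124.6 = 11.16 rad/s.
f_n = ω_n/(2π) = 11.16/6.283 = 1.776 Hz.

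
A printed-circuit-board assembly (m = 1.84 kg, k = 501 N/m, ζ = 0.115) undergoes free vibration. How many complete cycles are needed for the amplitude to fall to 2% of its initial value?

Logarithmic decrement δ = 2πζ/√(1 − ζ²) = 2π × 0.1150/√(1 − 0.0132) = 0.7274.
x_n/x₀ = e^(−nδ) ≤ 0.02; take ln: n ≥ ln(1/0.02)/δ = 3.912/0.7274 = 5.378.
So 6 complete cycles are required.

6 cycles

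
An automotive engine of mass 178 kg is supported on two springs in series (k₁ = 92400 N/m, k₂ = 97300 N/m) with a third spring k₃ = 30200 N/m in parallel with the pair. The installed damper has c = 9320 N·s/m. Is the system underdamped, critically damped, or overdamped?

overdamped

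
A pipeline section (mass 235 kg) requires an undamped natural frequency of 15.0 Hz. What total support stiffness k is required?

2090000 N/m

ω_n = 2πf_n = 2π × 15.0 = 94.25 rad/s.
k = m·ω_n² = 235 × 94.25² = 235 × 8883 = 2087000 N/m.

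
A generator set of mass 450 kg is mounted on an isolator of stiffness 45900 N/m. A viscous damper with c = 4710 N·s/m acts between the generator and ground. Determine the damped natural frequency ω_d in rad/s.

ω_n = √(k/m) = √(45900/450) = 10.10 rad/s.
Critical damping c_c = 2√(k·m) = 2√(45900 × 450) = 9090 N·s/m, so ζ = c/c_c = 4710/9090 = 0.5182.
ω_d = ω_n√(1 − ζ²) = 10.10 × √(1 − 0.269) = 8.638 rad/s.

8.64 rad/s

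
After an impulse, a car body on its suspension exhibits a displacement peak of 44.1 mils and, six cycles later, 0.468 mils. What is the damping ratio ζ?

0.120

Logarithmic decrement δ = (1/n)·ln(x₀/x_n) = (1/6)·ln(44.1/0.468) = (1/6)·ln(94.23) = 0.7576.
ζ = δ/√(4π² + δ²) = 0.7576/√(39.48 + 0.574) = 0.7576/6.329 = 0.1197.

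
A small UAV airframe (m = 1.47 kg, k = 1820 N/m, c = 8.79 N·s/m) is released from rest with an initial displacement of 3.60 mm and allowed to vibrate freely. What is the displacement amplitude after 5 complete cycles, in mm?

0.247 mm

ζ = c/(2√(km)) = 8.79/(2√(1820 × 1.47)) = 8.79/103.4 = 0.08497.
Logarithmic decrement δ = 2πζ/√(1 − ζ²) = 2π × 0.08497/√(1 − 0.00722) = 0.5358.
After n cycles, x_n/x₀ = e^(−nδ), so x_5 = 3.60 × e^(−5 × 0.5358) = 3.60 × 0.06863 = 0.2471 mm.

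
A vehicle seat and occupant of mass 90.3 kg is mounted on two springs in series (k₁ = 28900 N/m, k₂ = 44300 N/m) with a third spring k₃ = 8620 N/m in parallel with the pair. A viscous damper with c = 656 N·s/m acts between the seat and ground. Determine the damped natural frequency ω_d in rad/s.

Series pair: k_s = k₁k₂/(k₁+k₂) = (28900)(44300)/(28900 + 44300) = 17490 N/m. In parallel with k₃: k_eq = 17490 + 8620 = 26110 N/m.
ω_n = √(k_eq/m) = √(26110/90.3) = 17.00 rad/s.
Critical damping c_c = 2√(k_eq·m) = 2√(26110 × 90.3) = 3071 N·s/m, so ζ = c/c_c = 656/3071 = 0.2136.
ω_d = ω_n√(1 − ζ²) = 17.00 × √(1 − 0.0456) = 16.61 rad/s.

16.6 rad/s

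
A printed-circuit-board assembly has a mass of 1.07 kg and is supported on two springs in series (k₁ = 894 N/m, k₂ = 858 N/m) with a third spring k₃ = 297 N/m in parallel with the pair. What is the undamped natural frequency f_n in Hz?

Series pair: k_s = k₁k₂/(k₁+k₂) = (894)(858)/(894 + 858) = 437.8 N/m. In parallel with k₃: k_eq = 437.8 + 297 = 734.8 N/m.
ω_n = √(k_eq/m) = √(734.8/1.07) = √686.7 = 26.21 rad/s.
f_n = ω_n/(2π) = 26.21/6.283 = 4.171 Hz.

4.17 Hz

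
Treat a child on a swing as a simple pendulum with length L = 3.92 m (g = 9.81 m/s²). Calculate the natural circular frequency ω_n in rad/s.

1.58 rad/s

For a simple pendulum ω_n = √(g/L) = √(9.81/3.92) = √2.503 = 1.582 rad/s.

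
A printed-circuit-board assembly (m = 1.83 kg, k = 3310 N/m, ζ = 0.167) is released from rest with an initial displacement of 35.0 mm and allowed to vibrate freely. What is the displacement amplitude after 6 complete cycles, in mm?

0.0590 mm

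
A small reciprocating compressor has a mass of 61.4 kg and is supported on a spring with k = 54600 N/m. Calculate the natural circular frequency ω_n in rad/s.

29.8 rad/s

ω_n = √(k/m) = √(54600/61.4) = √889.3 = 29.82 rad/s.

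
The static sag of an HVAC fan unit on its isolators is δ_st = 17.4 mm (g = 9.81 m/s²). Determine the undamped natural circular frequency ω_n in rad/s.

ω_n = √(g/δ_st) = √(9.81/0.0174) = √563.8 = 23.74 rad/s.

23.7 rad/s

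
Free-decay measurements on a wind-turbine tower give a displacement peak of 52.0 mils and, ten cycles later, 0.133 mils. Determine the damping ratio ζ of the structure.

0.0946

Logarithmic decrement δ = (1/n)·ln(x₀/x_n) = (1/10)·ln(52.0/0.133) = (1/10)·ln(391.0) = 0.5969.
ζ = δ/√(4π² + δ²) = 0.5969/√(39.48 + 0.356) = 0.5969/6.311 = 0.09457.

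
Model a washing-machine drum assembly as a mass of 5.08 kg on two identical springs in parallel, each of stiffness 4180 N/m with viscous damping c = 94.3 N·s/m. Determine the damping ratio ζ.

0.229

Parallel springs add: k_eq = 2 × 4180 = 8360 N/m.
ω_n = √(k_eq/m) = √(8360/5.08) = 40.57 rad/s.
Critical damping c_c = 2√(k_eq·m) = 2√(8360 × 5.08) = 412.2 N·s/m, so ζ = c/c_c = 94.3/412.2 = 0.2288.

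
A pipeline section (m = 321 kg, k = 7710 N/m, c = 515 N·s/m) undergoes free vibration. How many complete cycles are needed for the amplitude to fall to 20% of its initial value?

ζ = c/(2√(km)) = 515/(2√(7710 × 321)) = 515/3146 = 0.1637.
Logarithmic decrement δ = 2πζ/√(1 − ζ²) = 2π × 0.1637/√(1 − 0.0268) = 1.042.
x_n/x₀ = e^(−nδ) ≤ 0.2; take ln: n ≥ ln(1/0.2)/δ = 1.609/1.042 = 1.544.
So 2 complete cycles are required.

2 cycles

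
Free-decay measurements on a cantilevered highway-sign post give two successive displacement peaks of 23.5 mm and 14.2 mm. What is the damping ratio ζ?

0.0799

Logarithmic decrement δ = (1/n)·ln(x₀/x_n) = (1/1)·ln(23.5/14.2) = (1/1)·ln(1.655) = 0.5038.
ζ = δ/√(4π² + δ²) = 0.5038/√(39.48 + 0.254) = 0.5038/6.303 = 0.07992.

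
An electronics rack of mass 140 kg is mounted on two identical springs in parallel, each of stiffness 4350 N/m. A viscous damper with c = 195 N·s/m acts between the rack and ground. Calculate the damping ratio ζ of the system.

Parallel springs add: k_eq = 2 × 4350 = 8700 N/m.
ω_n = √(k_eq/m) = √(8700/140) = 7.883 rad/s.
Critical damping c_c = 2√(k_eq·m) = 2√(8700 × 140) = 2207 N·s/m, so ζ = c/c_c = 195/2207 = 0.08834.

0.0883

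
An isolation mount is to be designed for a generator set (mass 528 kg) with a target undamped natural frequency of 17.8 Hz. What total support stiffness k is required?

6600000 N/m

ω_n = 2πf_n = 2π × 17.8 = 111.8 rad/s.
k = m·ω_n² = 528 × 111.8² = 528 × 12510 = 6604000 N/m.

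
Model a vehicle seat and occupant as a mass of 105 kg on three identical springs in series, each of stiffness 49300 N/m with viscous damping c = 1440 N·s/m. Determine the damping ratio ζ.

0.548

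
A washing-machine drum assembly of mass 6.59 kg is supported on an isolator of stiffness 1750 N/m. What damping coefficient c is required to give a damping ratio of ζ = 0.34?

73.0 N·s/m

c_c = 2√(k·m) = 2√(1750 × 6.59) = 214.8 N·s/m.
c = ζ·c_c = 0.34 × 214.8 = 73.02 N·s/m.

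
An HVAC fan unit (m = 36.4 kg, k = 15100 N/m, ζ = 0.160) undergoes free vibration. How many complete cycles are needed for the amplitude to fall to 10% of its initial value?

Logarithmic decrement δ = 2πζ/√(1 − ζ²) = 2π × 0.1600/√(1 − 0.0256) = 1.018.
x_n/x₀ = e^(−nδ) ≤ 0.1; take ln: n ≥ ln(1/0.1)/δ = 2.303/1.018 = 2.261.
So 3 complete cycles are required.

3 cycles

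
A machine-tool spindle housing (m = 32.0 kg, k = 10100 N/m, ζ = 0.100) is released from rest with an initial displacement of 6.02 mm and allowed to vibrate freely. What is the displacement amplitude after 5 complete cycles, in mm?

Logarithmic decrement δ = 2πζ/√(1 − ζ²) = 2π × 0.1000/√(1 − 0.0100) = 0.6315.
After n cycles, x_n/x₀ = e^(−nδ), so x_5 = 6.02 × e^(−5 × 0.6315) = 6.02 × 0.04254 = 0.2561 mm.

0.256 mm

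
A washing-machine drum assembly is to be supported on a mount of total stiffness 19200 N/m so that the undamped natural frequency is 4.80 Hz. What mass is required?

21.1 kg

ω_n = 2πf_n = 2π × 4.80 = 30.16 rad/s.
m = k/ω_n² = 19200/30.16² = 19200/909.6 = 21.11 kg.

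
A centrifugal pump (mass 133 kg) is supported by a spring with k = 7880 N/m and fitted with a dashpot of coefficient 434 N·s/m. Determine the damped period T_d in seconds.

0.835 s

ω_n = √(k/m) = √(7880/133) = 7.697 rad/s.
Critical damping c_c = 2√(k·m) = 2√(7880 × 133) = 2047 N·s/m, so ζ = c/c_c = 434/2047 = 0.2120.
ω_d = ω_n√(1 − ζ²) = 7.697 × √(1 − 0.0449) = 7.522 rad/s.
T_d = 2π/ω_d = 0.8353 s.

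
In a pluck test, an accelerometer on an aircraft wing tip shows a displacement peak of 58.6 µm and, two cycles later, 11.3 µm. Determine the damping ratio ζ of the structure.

Logarithmic decrement δ = (1/n)·ln(x₀/x_n) = (1/2)·ln(58.6/11.3) = (1/2)·ln(5.186) = 0.8230.
ζ = δ/√(4π² + δ²) = 0.8230/√(39.48 + 0.677) = 0.8230/6.337 = 0.1299.

0.130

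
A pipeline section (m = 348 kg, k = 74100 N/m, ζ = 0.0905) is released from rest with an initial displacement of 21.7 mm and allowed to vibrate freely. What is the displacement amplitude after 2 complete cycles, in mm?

Logarithmic decrement δ = 2πζ/√(1 − ζ²) = 2π × 0.09050/√(1 − 0.00819) = 0.5710.
After n cycles, x_n/x₀ = e^(−nδ), so x_2 = 21.7 × e^(−2 × 0.5710) = 21.7 × 0.3192 = 6.927 mm.

6.93 mm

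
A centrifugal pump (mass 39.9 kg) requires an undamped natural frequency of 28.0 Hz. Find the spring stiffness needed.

1230000 N/m

ω_n = 2πf_n = 2π × 28.0 = 175.9 rad/s.
k = m·ω_n² = 39.9 × 175.9² = 39.9 × 30950 = 1235000 N/m.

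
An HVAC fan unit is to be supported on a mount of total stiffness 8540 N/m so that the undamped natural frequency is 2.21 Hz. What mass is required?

44.3 kg

ω_n = 2πf_n = 2π × 2.21 = 13.89 rad/s.
m = k/ω_n² = 8540/13.89² = 8540/192.8 = 44.29 kg.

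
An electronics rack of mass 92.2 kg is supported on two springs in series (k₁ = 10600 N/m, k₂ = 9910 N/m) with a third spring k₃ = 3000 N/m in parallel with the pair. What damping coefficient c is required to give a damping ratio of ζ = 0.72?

1250 N·s/m

Series pair: k_s = k₁k₂/(k₁+k₂) = (10600)(9910)/(10600 + 9910) = 5122 N/m. In parallel with k₃: k_eq = 5122 + 3000 = 8122 N/m.
c_c = 2√(k_eq·m) = 2√(8122 × 92.2) = 1731 N·s/m.
c = ζ·c_c = 0.72 × 1731 = 1246 N·s/m.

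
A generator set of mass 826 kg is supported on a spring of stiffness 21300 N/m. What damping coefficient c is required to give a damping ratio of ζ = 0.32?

2680 N·s/m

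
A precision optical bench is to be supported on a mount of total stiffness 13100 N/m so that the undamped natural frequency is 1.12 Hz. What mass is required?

ω_n = 2πf_n = 2π × 1.12 = 7.037 rad/s.
m = k/ω_n² = 13100/7.037² = 13100/49.52 = 264.5 kg.

265 kg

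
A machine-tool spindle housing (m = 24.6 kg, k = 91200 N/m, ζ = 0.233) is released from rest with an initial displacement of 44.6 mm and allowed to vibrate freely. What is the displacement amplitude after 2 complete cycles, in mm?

Logarithmic decrement δ = 2πζ/√(1 − ζ²) = 2π × 0.2330/√(1 − 0.0543) = 1.505.
After n cycles, x_n/x₀ = e^(−nδ), so x_2 = 44.6 × e^(−2 × 1.505) = 44.6 × 0.04925 = 2.197 mm.

2.20 mm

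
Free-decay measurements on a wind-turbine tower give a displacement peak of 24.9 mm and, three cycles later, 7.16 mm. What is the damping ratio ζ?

Logarithmic decrement δ = (1/n)·ln(x₀/x_n) = (1/3)·ln(24.9/7.16) = (1/3)·ln(3.478) = 0.4155.
ζ = δ/√(4π² + δ²) = 0.4155/√(39.48 + 0.173) = 0.4155/6.297 = 0.06598.

0.0660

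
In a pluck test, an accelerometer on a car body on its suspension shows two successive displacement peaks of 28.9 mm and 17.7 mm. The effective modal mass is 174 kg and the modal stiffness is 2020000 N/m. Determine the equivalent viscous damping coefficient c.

Logarithmic decrement δ = (1/n)·ln(x₀/x_n) = (1/1)·ln(28.9/17.7) = (1/1)·ln(1.633) = 0.4903.
ζ = δ/√(4π² + δ²) = 0.4903/√(39.48 + 0.240) = 0.4903/6.302 = 0.07779.
c = ζ · 2√(km) = 0.07779 × 2√(2020000 × 174) = 0.07779 × 37500 = 2917 N·s/m.

2920 N·s/m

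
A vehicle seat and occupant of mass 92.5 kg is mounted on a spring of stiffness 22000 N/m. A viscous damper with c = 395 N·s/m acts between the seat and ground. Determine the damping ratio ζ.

ω_n = √(k/m) = √(22000/92.5) = 15.42 rad/s.
Critical damping c_c = 2√(k·m) = 2√(22000 × 92.5) = 2853 N·s/m, so ζ = c/c_c = 395/2853 = 0.1384.

0.138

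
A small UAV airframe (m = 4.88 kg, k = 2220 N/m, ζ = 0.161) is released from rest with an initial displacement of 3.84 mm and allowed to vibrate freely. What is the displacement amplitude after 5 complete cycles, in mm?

Logarithmic decrement δ = 2πζ/√(1 − ζ²) = 2π × 0.1610/√(1 − 0.0259) = 1.025.
After n cycles, x_n/x₀ = e^(−nδ), so x_5 = 3.84 × e^(−5 × 1.025) = 3.84 × 0.005947 = 0.02284 mm.

0.0228 mm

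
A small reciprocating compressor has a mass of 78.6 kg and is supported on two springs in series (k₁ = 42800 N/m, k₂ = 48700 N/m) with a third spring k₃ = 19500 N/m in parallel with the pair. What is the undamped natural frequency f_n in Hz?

3.69 Hz

Series pair: k_s = k₁k₂/(k₁+k₂) = (42800)(48700)/(42800 + 48700) = 22780 N/m. In parallel with k₃: k_eq = 22780 + 19500 = 42280 N/m.
ω_n = √(k_eq/m) = √(42280/78.6) = √537.9 = 23.19 rad/s.
f_n = ω_n/(2π) = 23.19/6.283 = 3.691 Hz.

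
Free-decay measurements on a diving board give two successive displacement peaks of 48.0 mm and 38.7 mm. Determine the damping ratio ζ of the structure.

0.0343

Logarithmic decrement δ = (1/n)·ln(x₀/x_n) = (1/1)·ln(48.0/38.7) = (1/1)·ln(1.240) = 0.2154.
ζ = δ/√(4π² + δ²) = 0.2154/√(39.48 + 0.0464) = 0.2154/6.287 = 0.03426.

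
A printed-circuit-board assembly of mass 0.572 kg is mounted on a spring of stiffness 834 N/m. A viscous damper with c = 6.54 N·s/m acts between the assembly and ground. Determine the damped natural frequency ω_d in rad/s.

37.8 rad/s

ω_n = √(k/m) = √(834.0/0.572) = 38.18 rad/s.
Critical damping c_c = 2√(k·m) = 2√(834.0 × 0.572) = 43.68 N·s/m, so ζ = c/c_c = 6.54/43.68 = 0.1497.
ω_d = ω_n√(1 − ζ²) = 38.18 × √(1 − 0.0224) = 37.75 rad/s.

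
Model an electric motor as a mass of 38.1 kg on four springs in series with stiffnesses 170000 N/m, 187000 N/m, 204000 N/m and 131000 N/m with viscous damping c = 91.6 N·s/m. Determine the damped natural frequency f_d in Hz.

5.29 Hz

Series springs: 1/k_eq = 1/170000 + 1/187000 + 1/204000 + 1/131000 = 2.377×10^-5, so k_eq = 42080 N/m.
ω_n = √(k_eq/m) = √(42080/38.1) = 33.23 rad/s.
Critical damping c_c = 2√(k_eq·m) = 2√(42080 × 38.1) = 2532 N·s/m, so ζ = c/c_c = 91.6/2532 = 0.03617.
ω_d = ω_n√(1 − ζ²) = 33.23 × √(1 − 0.00131) = 33.21 rad/s.
f_d = ω_d/(2π) = 5.286 Hz.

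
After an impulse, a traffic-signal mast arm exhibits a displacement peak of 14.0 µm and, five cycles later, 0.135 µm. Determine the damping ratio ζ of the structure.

Logarithmic decrement δ = (1/n)·ln(x₀/x_n) = (1/5)·ln(14.0/0.135) = (1/5)·ln(103.7) = 0.9283.
ζ = δ/√(4π² + δ²) = 0.9283/√(39.48 + 0.862) = 0.9283/6.351 = 0.1462.

0.146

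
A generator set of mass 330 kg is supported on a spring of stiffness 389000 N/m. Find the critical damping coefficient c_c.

22700 N·s/m

c_c = 2√(k·m) = 2√(389000 × 330) = 2 × 11330 = 22660 N·s/m.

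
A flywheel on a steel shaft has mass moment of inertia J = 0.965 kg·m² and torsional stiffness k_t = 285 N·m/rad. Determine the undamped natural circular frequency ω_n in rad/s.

ω_n = √(k_t/J) = √(285/0.965) = √295.3 = 17.19 rad/s.

17.2 rad/s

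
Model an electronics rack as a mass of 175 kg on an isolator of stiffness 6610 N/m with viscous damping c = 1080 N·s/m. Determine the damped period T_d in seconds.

1.18 s

ω_n = √(k/m) = √(6610/175) = 6.146 rad/s.
Critical damping c_c = 2√(k·m) = 2√(6610 × 175) = 2151 N·s/m, so ζ = c/c_c = 1080/2151 = 0.5021.
ω_d = ω_n√(1 − ζ²) = 6.146 × √(1 − 0.252) = 5.315 rad/s.
T_d = 2π/ω_d = 1.182 s.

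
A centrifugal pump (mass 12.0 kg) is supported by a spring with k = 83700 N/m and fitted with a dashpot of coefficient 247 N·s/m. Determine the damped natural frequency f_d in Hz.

ω_n = √(k/m) = √(83700/12.0) = 83.52 rad/s.
Critical damping c_c = 2√(k·m) = 2√(83700 × 12.0) = 2004 N·s/m, so ζ = c/c_c = 247/2004 = 0.1232.
ω_d = ω_n√(1 − ζ²) = 83.52 × √(1 − 0.0152) = 82.88 rad/s.
f_d = ω_d/(2π) = 13.19 Hz.

13.2 Hz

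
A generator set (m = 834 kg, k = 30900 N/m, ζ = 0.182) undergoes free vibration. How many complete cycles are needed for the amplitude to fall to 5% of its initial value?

Logarithmic decrement δ = 2πζ/√(1 − ζ²) = 2π × 0.1820/√(1 − 0.0331) = 1.163.
x_n/x₀ = e^(−nδ) ≤ 0.05; take ln: n ≥ ln(1/0.05)/δ = 2.996/1.163 = 2.576.
So 3 complete cycles are required.

3 cycles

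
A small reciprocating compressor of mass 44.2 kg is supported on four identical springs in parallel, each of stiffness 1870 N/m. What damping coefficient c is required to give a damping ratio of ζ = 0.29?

Parallel springs add: k_eq = 4 × 1870 = 7480 N/m.
c_c = 2√(k_eq·m) = 2√(7480 × 44.2) = 1150 N·s/m.
c = ζ·c_c = 0.29 × 1150 = 333.5 N·s/m.

333 N·s/m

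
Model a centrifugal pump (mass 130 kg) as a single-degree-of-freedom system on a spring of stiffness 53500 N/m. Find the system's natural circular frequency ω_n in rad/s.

20.3 rad/s

ω_n = √(k/m) = √(53500/130) = √411.5 = 20.29 rad/s.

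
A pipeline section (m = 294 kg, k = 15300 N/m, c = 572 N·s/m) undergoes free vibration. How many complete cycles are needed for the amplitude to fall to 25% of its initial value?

ζ = c/(2√(km)) = 572/(2√(15300 × 294)) = 572/4242 = 0.1348.
Logarithmic decrement δ = 2πζ/√(1 − ζ²) = 2π × 0.1348/√(1 − 0.0182) = 0.8551.
x_n/x₀ = e^(−nδ) ≤ 0.25; take ln: n ≥ ln(1/0.25)/δ = 1.386/0.8551 = 1.621.
So 2 complete cycles are required.

2 cycles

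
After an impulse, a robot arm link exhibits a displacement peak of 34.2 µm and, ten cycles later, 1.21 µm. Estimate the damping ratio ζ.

0.0531

Logarithmic decrement δ = (1/n)·ln(x₀/x_n) = (1/10)·ln(34.2/1.21) = (1/10)·ln(28.26) = 0.3342.
ζ = δ/√(4π² + δ²) = 0.3342/√(39.48 + 0.112) = 0.3342/6.292 = 0.05311.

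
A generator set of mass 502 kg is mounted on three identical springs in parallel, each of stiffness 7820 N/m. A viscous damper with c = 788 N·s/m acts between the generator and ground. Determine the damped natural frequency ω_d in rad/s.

Parallel springs add: k_eq = 3 × 7820 = 23460 N/m.
ω_n = √(k_eq/m) = √(23460/502) = 6.836 rad/s.
Critical damping c_c = 2√(k_eq·m) = 2√(23460 × 502) = 6864 N·s/m, so ζ = c/c_c = 788/6864 = 0.1148.
ω_d = ω_n√(1 − ζ²) = 6.836 × √(1 − 0.0132) = 6.791 rad/s.

6.79 rad/s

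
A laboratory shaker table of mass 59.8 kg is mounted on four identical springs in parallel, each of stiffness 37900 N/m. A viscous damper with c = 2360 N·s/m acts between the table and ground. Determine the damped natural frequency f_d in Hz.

Parallel springs add: k_eq = 4 × 37900 = 151600 N/m.
ω_n = √(k_eq/m) = √(151600/59.8) = 50.35 rad/s.
Critical damping c_c = 2√(k_eq·m) = 2√(151600 × 59.8) = 6022 N·s/m, so ζ = c/c_c = 2360/6022 = 0.3919.
ω_d = ω_n√(1 − ζ²) = 50.35 × √(1 − 0.154) = 46.32 rad/s.
f_d = ω_d/(2π) = 7.372 Hz.

7.37 Hz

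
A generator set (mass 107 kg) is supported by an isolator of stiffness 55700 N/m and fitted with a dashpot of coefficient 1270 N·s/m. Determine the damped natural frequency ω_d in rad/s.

22.0 rad/s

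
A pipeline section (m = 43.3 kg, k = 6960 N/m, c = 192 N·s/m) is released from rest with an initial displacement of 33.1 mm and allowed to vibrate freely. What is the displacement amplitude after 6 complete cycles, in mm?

0.0409 mm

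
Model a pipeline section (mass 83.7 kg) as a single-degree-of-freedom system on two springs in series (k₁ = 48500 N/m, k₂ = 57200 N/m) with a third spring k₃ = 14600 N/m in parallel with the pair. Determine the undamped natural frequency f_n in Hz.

Series pair: k_s = k₁k₂/(k₁+k₂) = (48500)(57200)/(48500 + 57200) = 26250 N/m. In parallel with k₃: k_eq = 26250 + 14600 = 40850 N/m.
ω_n = √(k_eq/m) = √(40850/83.7) = √488.0 = 22.09 rad/s.
f_n = ω_n/(2π) = 22.09/6.283 = 3.516 Hz.

3.52 Hz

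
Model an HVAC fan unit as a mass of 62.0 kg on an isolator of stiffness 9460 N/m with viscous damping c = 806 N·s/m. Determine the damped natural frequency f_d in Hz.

ω_n = √(k/m) = √(9460/62.0) = 12.35 rad/s.
Critical damping c_c = 2√(k·m) = 2√(9460 × 62.0) = 1532 N·s/m, so ζ = c/c_c = 806/1532 = 0.5262.
ω_d = ω_n√(1 − ζ²) = 12.35 × √(1 − 0.277) = 10.50 rad/s.
f_d = ω_d/(2π) = 1.672 Hz.

1.67 Hz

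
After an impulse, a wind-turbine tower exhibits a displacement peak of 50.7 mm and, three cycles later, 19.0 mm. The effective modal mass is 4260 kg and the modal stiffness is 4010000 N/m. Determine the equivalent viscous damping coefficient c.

Logarithmic decrement δ = (1/n)·ln(x₀/x_n) = (1/3)·ln(50.7/19.0) = (1/3)·ln(2.668) = 0.3272.
ζ = δ/√(4π² + δ²) = 0.3272/√(39.48 + 0.107) = 0.3272/6.292 = 0.05200.
c = ζ · 2√(km) = 0.05200 × 2√(4010000 × 4260) = 0.05200 × 261400 = 13590 N·s/m.

13600 N·s/m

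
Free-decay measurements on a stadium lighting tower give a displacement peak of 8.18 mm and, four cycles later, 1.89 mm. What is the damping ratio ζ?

0.0582

Logarithmic decrement δ = (1/n)·ln(x₀/x_n) = (1/4)·ln(8.18/1.89) = (1/4)·ln(4.328) = 0.3663.
ζ = δ/√(4π² + δ²) = 0.3663/√(39.48 + 0.134) = 0.3663/6.294 = 0.05820.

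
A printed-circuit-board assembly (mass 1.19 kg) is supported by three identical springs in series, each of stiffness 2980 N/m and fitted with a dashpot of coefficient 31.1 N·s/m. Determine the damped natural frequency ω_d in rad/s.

25.8 rad/s

Series springs: 1/k_eq = 3/2980, so k_eq = 2980/3 = 993.3 N/m.
ω_n = √(k_eq/m) = √(993.3/1.19) = 28.89 rad/s.
Critical damping c_c = 2√(k_eq·m) = 2√(993.3 × 1.19) = 68.76 N·s/m, so ζ = c/c_c = 31.1/68.76 = 0.4523.
ω_d = ω_n√(1 − ζ²) = 28.89 × √(1 − 0.205) = 25.77 rad/s.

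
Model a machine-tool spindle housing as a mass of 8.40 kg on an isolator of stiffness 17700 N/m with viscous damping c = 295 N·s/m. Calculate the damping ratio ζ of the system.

ω_n = √(k/m) = √(17700/8.40) = 45.90 rad/s.
Critical damping c_c = 2√(k·m) = 2√(17700 × 8.40) = 771.2 N·s/m, so ζ = c/c_c = 295/771.2 = 0.3825.

0.383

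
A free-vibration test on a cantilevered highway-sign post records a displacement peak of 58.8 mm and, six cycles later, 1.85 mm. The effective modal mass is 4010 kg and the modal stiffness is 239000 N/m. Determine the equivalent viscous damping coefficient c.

5660 N·s/m

Logarithmic decrement δ = (1/n)·ln(x₀/x_n) = (1/6)·ln(58.8/1.85) = (1/6)·ln(31.78) = 0.5765.
ζ = δ/√(4π² + δ²) = 0.5765/√(39.48 + 0.332) = 0.5765/6.310 = 0.09137.
c = ζ · 2√(km) = 0.09137 × 2√(239000 × 4010) = 0.09137 × 61920 = 5657 N·s/m.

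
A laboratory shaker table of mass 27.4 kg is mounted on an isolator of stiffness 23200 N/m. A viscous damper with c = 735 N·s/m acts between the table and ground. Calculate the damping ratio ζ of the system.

ω_n = √(k/m) = √(23200/27.4) = 29.10 rad/s.
Critical damping c_c = 2√(k·m) = 2√(23200 × 27.4) = 1595 N·s/m, so ζ = c/c_c = 735/1595 = 0.4609.

0.461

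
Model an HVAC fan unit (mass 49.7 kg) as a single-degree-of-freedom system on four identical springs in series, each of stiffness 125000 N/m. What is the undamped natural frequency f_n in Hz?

3.99 Hz

Series springs: 1/k_eq = 4/125000, so k_eq = 125000/4 = 31250 N/m.
ω_n = √(k_eq/m) = √(31250/49.7) = √628.8 = 25.08 rad/s.
f_n = ω_n/(2π) = 25.08/6.283 = 3.991 Hz.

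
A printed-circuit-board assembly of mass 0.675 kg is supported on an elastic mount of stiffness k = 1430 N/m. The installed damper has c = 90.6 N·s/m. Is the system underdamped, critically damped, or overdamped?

c_c = 2√(k·m) = 62.14 N·s/m; ζ = c/c_c = 90.6/62.14 = 1.46.
Since ζ > 1 the system is overdamped.

overdamped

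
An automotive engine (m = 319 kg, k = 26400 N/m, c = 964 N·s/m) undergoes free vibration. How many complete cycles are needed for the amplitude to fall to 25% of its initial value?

ζ = c/(2√(km)) = 964/(2√(26400 × 319)) = 964/5804 = 0.1661.
Logarithmic decrement δ = 2πζ/√(1 − ζ²) = 2π × 0.1661/√(1 − 0.0276) = 1.058.
x_n/x₀ = e^(−nδ) ≤ 0.25; take ln: n ≥ ln(1/0.25)/δ = 1.386/1.058 = 1.310.
So 2 complete cycles are required.

2 cycles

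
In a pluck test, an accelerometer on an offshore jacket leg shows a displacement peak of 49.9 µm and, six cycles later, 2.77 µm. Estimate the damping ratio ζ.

Logarithmic decrement δ = (1/n)·ln(x₀/x_n) = (1/6)·ln(49.9/2.77) = (1/6)·ln(18.01) = 0.4819.
ζ = δ/√(4π² + δ²) = 0.4819/√(39.48 + 0.232) = 0.4819/6.302 = 0.07647.

0.0765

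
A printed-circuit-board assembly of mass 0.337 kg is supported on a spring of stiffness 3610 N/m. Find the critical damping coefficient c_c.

c_c = 2√(k·m) = 2√(3610 × 0.337) = 2 × 34.88 = 69.76 N·s/m.

69.8 N·s/m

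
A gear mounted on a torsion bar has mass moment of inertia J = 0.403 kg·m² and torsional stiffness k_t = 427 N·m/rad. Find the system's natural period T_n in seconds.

0.193 s

ω_n = √(k_t/J) = √(427/0.403) = √1060 = 32.55 rad/s.
T_n = 2π/ω_n = 6.283/32.55 = 0.1930 s.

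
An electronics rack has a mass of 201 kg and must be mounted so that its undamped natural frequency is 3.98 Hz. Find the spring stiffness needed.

126000 N/m

ω_n = 2πf_n = 2π × 3.98 = 25.01 rad/s.
k = m·ω_n² = 201 × 25.01² = 201 × 625.4 = 125700 N/m.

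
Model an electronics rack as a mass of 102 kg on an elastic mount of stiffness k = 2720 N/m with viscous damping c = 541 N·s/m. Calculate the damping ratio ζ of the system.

0.514

ω_n = √(k/m) = √(2720/102) = 5.164 rad/s.
Critical damping c_c = 2√(k·m) = 2√(2720 × 102) = 1053 N·s/m, so ζ = c/c_c = 541/1053 = 0.5135.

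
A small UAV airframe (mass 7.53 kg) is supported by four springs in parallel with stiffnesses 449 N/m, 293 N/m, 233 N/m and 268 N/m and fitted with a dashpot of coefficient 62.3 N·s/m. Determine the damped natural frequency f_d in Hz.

1.94 Hz

Parallel springs add: k_eq = 449 + 293 + 233 + 268 = 1243 N/m.
ω_n = √(k_eq/m) = √(1243/7.53) = 12.85 rad/s.
Critical damping c_c = 2√(k_eq·m) = 2√(1243 × 7.53) = 193.5 N·s/m, so ζ = c/c_c = 62.3/193.5 = 0.3220.
ω_d = ω_n√(1 − ζ²) = 12.85 × √(1 − 0.104) = 12.16 rad/s.
f_d = ω_d/(2π) = 1.936 Hz.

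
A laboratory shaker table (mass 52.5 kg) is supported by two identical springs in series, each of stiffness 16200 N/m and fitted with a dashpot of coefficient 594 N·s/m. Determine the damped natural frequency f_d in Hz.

Series springs: 1/k_eq = 2/16200, so k_eq = 16200/2 = 8100 N/m.
ω_n = √(k_eq/m) = √(8100/52.5) = 12.42 rad/s.
Critical damping c_c = 2√(k_eq·m) = 2√(8100 × 52.5) = 1304 N·s/m, so ζ = c/c_c = 594/1304 = 0.4554.
ω_d = ω_n√(1 − ζ²) = 12.42 × √(1 − 0.207) = 11.06 rad/s.
f_d = ω_d/(2π) = 1.760 Hz.

1.76 Hz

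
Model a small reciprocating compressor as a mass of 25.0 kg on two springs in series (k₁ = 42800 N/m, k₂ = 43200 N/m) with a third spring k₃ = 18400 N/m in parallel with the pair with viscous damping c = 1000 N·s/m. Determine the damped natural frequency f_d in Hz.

5.50 Hz

Series pair: k_s = k₁k₂/(k₁+k₂) = (42800)(43200)/(42800 + 43200) = 21500 N/m. In parallel with k₃: k_eq = 21500 + 18400 = 39900 N/m.
ω_n = √(k_eq/m) = √(39900/25.0) = 39.95 rad/s.
Critical damping c_c = 2√(k_eq·m) = 2√(39900 × 25.0) = 1997 N·s/m, so ζ = c/c_c = 1000/1997 = 0.5006.
ω_d = ω_n√(1 − ζ²) = 39.95 × √(1 − 0.251) = 34.58 rad/s.
f_d = ω_d/(2π) = 5.504 Hz.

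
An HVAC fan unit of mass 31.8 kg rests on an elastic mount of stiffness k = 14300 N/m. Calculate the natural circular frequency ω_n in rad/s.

ω_n = √(k/m) = √(14300/31.8) = √449.7 = 21.21 rad/s.

21.2 rad/s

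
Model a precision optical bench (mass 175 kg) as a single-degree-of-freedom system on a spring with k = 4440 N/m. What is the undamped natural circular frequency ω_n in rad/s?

5.04 rad/s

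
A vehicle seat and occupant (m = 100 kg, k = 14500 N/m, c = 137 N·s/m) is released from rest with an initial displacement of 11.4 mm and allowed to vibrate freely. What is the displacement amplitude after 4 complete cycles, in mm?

ζ = c/(2√(km)) = 137/(2√(14500 × 100)) = 137/2408 = 0.05689.
Logarithmic decrement δ = 2πζ/√(1 − ζ²) = 2π × 0.05689/√(1 − 0.00324) = 0.3580.
After n cycles, x_n/x₀ = e^(−nδ), so x_4 = 11.4 × e^(−4 × 0.3580) = 11.4 × 0.2388 = 2.723 mm.

2.72 mm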